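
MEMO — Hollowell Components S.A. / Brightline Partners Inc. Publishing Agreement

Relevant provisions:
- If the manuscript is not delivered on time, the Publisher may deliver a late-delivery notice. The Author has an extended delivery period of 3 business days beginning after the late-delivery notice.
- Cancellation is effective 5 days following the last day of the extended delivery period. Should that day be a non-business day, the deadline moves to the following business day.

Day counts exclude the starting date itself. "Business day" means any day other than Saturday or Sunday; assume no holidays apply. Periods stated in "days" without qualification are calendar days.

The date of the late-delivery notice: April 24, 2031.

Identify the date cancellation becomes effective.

May 5, 2031

The last day of the extended delivery period: 3 business days after Thursday, April 24, 2031, skipping weekends — Apr 25, Apr 28, Apr 29 — lands on Tuesday, April 29, 2031.
Adding 5 calendar days to April 29, 2031 gives May 4, 2031, which is the date cancellation becomes effective. That falls on a Sunday, so it rolls to the next business day, Monday, May 5, 2031.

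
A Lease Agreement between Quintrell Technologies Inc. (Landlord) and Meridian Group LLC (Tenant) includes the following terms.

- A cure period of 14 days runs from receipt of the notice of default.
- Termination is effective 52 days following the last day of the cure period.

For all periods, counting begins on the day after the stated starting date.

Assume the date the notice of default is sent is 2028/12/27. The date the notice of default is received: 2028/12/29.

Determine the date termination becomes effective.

The last day of the cure period: 14 calendar days after 2028/12/29 is 2029/01/12.
The date termination becomes effective: 2029/01/12 + 52 days = 2029/03/05.

2029/03/05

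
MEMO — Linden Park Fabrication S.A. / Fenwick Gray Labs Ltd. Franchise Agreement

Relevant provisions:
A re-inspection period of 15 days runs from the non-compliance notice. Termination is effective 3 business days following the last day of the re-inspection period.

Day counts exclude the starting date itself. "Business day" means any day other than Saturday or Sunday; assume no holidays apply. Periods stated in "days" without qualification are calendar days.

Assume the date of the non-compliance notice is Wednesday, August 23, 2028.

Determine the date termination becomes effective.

Adding 15 calendar days to August 23, 2028 gives September 7, 2028, which is the last day of the re-inspection period.
The date termination becomes effective: 3 business days after Thursday, September 7, 2028, skipping weekends — Sep 8, Sep 11, Sep 12 — lands on Tuesday, September 12, 2028.

September 12, 2028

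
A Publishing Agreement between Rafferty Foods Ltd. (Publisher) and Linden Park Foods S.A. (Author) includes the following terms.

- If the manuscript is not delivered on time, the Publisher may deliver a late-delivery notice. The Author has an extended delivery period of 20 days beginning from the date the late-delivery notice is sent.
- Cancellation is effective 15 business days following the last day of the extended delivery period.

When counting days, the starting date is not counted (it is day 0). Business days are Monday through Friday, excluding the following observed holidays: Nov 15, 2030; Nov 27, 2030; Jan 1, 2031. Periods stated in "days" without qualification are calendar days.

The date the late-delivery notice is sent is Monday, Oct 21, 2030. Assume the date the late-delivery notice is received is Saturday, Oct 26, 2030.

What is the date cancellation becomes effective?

Dec 3, 2030

Adding 20 calendar days to Oct 21, 2030 gives Nov 10, 2030, which is the last day of the extended delivery period.
The date cancellation becomes effective: counting 15 business days from Sunday, Nov 10, 2030 (Nov 11, Nov 12, Nov 13, Nov 14, …, Nov 29, Dec 2, Dec 3, skipping weekends and the listed holidays on Nov 15, Nov 27) reaches Tuesday, Dec 3, 2030.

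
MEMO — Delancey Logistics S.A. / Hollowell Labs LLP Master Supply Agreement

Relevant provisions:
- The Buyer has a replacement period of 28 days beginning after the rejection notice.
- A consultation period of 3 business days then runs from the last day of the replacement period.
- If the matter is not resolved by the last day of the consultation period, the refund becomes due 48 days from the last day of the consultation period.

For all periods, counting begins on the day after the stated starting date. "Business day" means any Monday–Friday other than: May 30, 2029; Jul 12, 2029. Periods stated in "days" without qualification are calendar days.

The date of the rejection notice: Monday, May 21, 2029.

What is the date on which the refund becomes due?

Aug 8, 2029

The last day of the replacement period: May 21, 2029 + 28 days = Jun 18, 2029.
The last day of the consultation period: counting 3 business days from Monday, Jun 18, 2029 (Jun 19, Jun 20, Jun 21, skipping weekends) reaches Thursday, Jun 21, 2029.
The date on which the refund becomes due: Jun 21, 2029 + 48 days = Aug 8, 2029.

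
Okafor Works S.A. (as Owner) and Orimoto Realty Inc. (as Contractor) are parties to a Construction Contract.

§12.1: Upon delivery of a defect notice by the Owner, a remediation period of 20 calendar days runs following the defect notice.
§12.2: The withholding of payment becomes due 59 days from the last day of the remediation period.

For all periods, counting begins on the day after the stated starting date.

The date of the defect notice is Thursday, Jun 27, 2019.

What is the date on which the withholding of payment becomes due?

The last day of the remediation period: 20 calendar days after Jun 27, 2019 is Jul 17, 2019.
The date on which the withholding of payment becomes due: 59 calendar days after Jul 17, 2019 is Sep 14, 2019.

Sep 14, 2019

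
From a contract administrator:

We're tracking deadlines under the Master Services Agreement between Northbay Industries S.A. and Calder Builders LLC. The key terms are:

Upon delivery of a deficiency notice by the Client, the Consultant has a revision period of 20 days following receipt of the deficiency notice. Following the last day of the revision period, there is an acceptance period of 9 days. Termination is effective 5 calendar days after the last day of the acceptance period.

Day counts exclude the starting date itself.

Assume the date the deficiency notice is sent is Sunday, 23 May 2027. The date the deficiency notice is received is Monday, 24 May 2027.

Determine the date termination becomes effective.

Adding 20 calendar days to 24 May 2027 gives 13 June 2027, which is the last day of the revision period.
The last day of the acceptance period: 13 June 2027 + 9 days = 22 June 2027.
The date termination becomes effective: 5 calendar days after 22 June 2027 is 27 June 2027.

27 June 2027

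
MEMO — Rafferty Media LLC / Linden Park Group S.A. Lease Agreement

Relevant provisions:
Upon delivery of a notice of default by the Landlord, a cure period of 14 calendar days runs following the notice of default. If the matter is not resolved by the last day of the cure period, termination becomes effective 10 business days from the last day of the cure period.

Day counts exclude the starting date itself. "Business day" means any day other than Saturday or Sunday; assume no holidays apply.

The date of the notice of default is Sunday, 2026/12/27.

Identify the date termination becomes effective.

2027/01/22

The last day of the cure period: 14 calendar days after 2026/12/27 is 2027/01/10.
The date termination becomes effective: 10 business days after Sunday, 2027/01/10, skipping weekends — Jan 11, Jan 12, Jan 13, Jan 14, Jan 15, Jan 18, Jan 19, Jan 20, Jan 21, Jan 22 — lands on Friday, 2027/01/22.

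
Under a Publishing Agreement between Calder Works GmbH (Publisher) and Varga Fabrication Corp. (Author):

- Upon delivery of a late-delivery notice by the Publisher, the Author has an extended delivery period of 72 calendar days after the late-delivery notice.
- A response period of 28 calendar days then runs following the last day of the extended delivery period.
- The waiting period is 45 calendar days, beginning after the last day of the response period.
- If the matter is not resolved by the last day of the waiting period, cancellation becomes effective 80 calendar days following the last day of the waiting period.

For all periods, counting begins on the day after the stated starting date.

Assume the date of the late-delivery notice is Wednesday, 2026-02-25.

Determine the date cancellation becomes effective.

2026-10-08

The last day of the extended delivery period: 72 calendar days after 2026-02-25 is 2026-05-08.
The last day of the response period: 28 calendar days after 2026-05-08 is 2026-06-05.
The last day of the waiting period: 45 calendar days after 2026-06-05 is 2026-07-20.
The date cancellation becomes effective: 2026-07-20 + 80 days = 2026-10-08.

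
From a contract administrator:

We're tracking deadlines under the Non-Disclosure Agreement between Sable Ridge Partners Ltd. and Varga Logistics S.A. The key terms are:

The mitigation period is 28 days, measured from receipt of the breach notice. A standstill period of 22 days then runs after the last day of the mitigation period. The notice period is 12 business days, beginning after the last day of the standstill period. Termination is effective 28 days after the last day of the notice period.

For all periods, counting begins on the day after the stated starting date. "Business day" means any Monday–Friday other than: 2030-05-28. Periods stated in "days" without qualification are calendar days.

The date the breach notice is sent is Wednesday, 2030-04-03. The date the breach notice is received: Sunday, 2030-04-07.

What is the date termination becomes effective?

2030-07-11

Adding 28 calendar days to 2030-04-07 gives 2030-05-05, which is the last day of the mitigation period.
The last day of the standstill period: 2030-05-05 + 22 days = 2030-05-27.
The last day of the notice period: 12 business days after Monday, 2030-05-27, skipping weekends and the listed holiday on May 28 — May 29, May 30, May 31, Jun 3, …, Jun 11, Jun 12, Jun 13 — lands on Thursday, 2030-06-13.
Adding 28 calendar days to 2030-06-13 gives 2030-07-11, which is the date termination becomes effective.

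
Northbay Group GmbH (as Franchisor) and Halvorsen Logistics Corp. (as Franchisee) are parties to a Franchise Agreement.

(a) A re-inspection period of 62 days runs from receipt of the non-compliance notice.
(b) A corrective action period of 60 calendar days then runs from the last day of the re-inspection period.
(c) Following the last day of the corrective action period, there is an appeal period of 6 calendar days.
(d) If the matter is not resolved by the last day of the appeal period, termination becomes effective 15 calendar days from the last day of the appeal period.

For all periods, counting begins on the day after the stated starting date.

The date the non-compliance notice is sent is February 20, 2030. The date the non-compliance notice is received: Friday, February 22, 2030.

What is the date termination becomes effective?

The last day of the re-inspection period: 62 calendar days after February 22, 2030 is April 25, 2030.
Adding 60 calendar days to April 25, 2030 gives June 24, 2030, which is the last day of the corrective action period.
Adding 6 calendar days to June 24, 2030 gives June 30, 2030, which is the last day of the appeal period.
The date termination becomes effective: June 30, 2030 + 15 days = July 15, 2030.

July 15, 2030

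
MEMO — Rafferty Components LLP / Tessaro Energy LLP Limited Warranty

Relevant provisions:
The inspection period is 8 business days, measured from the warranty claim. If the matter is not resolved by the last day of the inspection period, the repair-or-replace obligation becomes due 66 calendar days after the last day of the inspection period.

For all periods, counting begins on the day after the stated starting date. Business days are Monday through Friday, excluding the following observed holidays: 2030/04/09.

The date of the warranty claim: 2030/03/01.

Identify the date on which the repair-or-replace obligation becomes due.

2030/05/18

The last day of the inspection period: counting 8 business days from Friday, 2030/03/01 (Mar 4, Mar 5, Mar 6, Mar 7, Mar 8, Mar 11, Mar 12, Mar 13, skipping weekends) reaches Wednesday, 2030/03/13.
The date on which the repair-or-replace obligation becomes due: 66 calendar days after 2030/03/13 is 2030/05/18.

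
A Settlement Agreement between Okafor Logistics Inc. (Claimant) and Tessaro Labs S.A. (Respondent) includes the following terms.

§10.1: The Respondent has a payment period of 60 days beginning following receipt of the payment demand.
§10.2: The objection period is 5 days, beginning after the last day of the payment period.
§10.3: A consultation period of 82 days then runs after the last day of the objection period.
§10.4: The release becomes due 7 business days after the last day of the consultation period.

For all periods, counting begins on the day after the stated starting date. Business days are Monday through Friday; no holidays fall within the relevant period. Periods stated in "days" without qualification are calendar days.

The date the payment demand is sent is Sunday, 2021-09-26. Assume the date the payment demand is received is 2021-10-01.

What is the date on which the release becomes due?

2022-03-08

The last day of the payment period: 2021-10-01 + 60 days = 2021-11-30.
The last day of the objection period: 5 calendar days after 2021-11-30 is 2021-12-05.
The last day of the consultation period: 82 calendar days after 2021-12-05 is 2022-02-25.
The date on which the release becomes due: 7 business days after Friday, 2022-02-25, skipping weekends — Feb 28, Mar 1, Mar 2, Mar 3, Mar 4, Mar 7, Mar 8 — lands on Tuesday, 2022-03-08.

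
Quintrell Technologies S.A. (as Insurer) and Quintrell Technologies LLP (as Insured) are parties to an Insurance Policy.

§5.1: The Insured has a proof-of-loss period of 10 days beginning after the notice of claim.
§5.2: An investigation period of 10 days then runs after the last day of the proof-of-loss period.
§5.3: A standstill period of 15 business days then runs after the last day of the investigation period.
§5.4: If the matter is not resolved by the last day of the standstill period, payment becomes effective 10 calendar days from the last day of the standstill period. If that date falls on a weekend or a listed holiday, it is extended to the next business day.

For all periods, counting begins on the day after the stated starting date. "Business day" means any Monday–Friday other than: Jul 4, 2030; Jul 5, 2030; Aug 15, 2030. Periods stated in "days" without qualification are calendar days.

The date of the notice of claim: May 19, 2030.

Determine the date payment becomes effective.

Jul 8, 2030

The last day of the proof-of-loss period: 10 calendar days after May 19, 2030 is May 29, 2030.
The last day of the investigation period: May 29, 2030 + 10 days = Jun 8, 2030.
The last day of the standstill period: counting 15 business days from Saturday, Jun 8, 2030 (Jun 10, Jun 11, Jun 12, Jun 13, …, Jun 26, Jun 27, Jun 28, skipping weekends) reaches Friday, Jun 28, 2030.
Adding 10 calendar days to Jun 28, 2030 gives Jul 8, 2030, which is the date payment becomes effective. Jul 8, 2030 is a Monday and is not a listed holiday, so no roll-forward applies.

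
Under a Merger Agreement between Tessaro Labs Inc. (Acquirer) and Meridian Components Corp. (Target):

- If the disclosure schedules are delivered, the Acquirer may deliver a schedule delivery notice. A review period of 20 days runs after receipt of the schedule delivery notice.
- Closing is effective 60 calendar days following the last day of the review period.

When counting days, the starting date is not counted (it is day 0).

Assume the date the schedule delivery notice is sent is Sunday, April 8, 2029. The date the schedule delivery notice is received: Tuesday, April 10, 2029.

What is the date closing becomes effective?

June 29, 2029

The last day of the review period: 20 calendar days after April 10, 2029 is April 30, 2029.
Adding 60 calendar days to April 30, 2029 gives June 29, 2029, which is the date closing becomes effective.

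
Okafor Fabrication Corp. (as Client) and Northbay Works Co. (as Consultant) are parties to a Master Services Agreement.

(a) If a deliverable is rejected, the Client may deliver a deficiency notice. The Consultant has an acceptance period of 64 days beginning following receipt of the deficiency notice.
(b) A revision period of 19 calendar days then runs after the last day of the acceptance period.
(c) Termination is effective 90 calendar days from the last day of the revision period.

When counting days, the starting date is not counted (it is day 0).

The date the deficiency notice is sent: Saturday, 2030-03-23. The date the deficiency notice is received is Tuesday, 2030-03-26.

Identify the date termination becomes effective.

2030-09-15

Adding 64 calendar days to 2030-03-26 gives 2030-05-29, which is the last day of the acceptance period.
The last day of the revision period: 19 calendar days after 2030-05-29 is 2030-06-17.
The date termination becomes effective: 90 calendar days after 2030-06-17 is 2030-09-15.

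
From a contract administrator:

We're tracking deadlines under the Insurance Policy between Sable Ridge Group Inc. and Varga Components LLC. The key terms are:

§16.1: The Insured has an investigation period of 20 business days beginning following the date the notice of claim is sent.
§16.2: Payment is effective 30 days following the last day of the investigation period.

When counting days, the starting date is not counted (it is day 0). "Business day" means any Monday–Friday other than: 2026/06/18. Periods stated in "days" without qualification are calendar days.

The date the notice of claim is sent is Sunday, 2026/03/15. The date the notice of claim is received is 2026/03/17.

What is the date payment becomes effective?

2026/05/10

The last day of the investigation period: counting 20 business days from Sunday, 2026/03/15 (Mar 16, Mar 17, Mar 18, Mar 19, …, Apr 8, Apr 9, Apr 10, skipping weekends) reaches Friday, 2026/04/10.
The date payment becomes effective: 2026/04/10 + 30 days = 2026/05/10.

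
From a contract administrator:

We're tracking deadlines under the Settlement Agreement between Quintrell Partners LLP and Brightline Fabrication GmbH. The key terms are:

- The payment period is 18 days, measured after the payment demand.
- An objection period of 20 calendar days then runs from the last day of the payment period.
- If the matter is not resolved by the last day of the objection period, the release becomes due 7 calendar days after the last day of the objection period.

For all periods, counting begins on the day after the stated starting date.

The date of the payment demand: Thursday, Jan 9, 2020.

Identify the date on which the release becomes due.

The last day of the payment period: 18 calendar days after Jan 9, 2020 is Jan 27, 2020.
Adding 20 calendar days to Jan 27, 2020 gives Feb 16, 2020, which is the last day of the objection period.
Adding 7 calendar days to Feb 16, 2020 gives Feb 23, 2020, which is the date on which the release becomes due.

Feb 23, 2020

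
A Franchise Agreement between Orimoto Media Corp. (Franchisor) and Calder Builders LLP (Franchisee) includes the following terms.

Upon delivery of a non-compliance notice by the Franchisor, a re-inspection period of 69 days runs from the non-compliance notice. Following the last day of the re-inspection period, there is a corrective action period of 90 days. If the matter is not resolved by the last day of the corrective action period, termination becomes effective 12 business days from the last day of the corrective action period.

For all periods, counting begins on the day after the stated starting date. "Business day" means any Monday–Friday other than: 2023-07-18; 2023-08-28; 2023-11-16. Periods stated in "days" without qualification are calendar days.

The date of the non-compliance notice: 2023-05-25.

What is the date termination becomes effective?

Adding 69 calendar days to 2023-05-25 gives 2023-08-02, which is the last day of the re-inspection period.
The last day of the corrective action period: 2023-08-02 + 90 days = 2023-10-31.
From Tuesday, 2023-10-31, 12 business days (Nov 1, Nov 2, Nov 3, Nov 6, …, Nov 14, Nov 15, Nov 17, skipping weekends and the listed holiday on Nov 16) brings us to Friday, 2023-11-17, which is the date termination becomes effective.

2023-11-17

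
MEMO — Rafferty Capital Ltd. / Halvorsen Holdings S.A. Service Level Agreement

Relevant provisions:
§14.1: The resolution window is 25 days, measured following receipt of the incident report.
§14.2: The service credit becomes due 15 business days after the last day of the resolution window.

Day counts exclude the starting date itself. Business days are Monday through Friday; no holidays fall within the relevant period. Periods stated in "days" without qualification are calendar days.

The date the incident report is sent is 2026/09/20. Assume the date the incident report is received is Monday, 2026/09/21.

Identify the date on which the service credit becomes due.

The last day of the resolution window: 2026/09/21 + 25 days = 2026/10/16.
The date on which the service credit becomes due: 15 business days after Friday, 2026/10/16, skipping weekends — Oct 19, Oct 20, Oct 21, Oct 22, …, Nov 4, Nov 5, Nov 6 — lands on Friday, 2026/11/06.

2026/11/06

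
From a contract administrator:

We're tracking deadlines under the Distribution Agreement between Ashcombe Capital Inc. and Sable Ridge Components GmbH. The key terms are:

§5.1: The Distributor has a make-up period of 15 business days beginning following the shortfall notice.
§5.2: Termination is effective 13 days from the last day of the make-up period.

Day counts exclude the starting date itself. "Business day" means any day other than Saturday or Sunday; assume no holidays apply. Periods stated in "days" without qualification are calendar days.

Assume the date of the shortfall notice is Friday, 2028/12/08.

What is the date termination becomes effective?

The last day of the make-up period: counting 15 business days from Friday, 2028/12/08 (Dec 11, Dec 12, Dec 13, Dec 14, …, Dec 27, Dec 28, Dec 29, skipping weekends) reaches Friday, 2028/12/29.
Adding 13 calendar days to 2028/12/29 gives 2029/01/11, which is the date termination becomes effective.

2029/01/11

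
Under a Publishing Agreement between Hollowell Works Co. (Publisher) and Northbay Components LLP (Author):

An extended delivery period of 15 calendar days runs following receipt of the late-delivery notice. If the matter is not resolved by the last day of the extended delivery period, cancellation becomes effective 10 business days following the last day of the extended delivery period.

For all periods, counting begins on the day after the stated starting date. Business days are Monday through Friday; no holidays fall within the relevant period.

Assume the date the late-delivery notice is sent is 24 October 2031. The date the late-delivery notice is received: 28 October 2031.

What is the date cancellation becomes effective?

26 November 2031

The last day of the extended delivery period: 28 October 2031 + 15 days = 12 November 2031.
The date cancellation becomes effective: 10 business days after Wednesday, 12 November 2031, skipping weekends — Nov 13, Nov 14, Nov 17, Nov 18, Nov 19, Nov 20, Nov 21, Nov 24, Nov 25, Nov 26 — lands on Wednesday, 26 November 2031.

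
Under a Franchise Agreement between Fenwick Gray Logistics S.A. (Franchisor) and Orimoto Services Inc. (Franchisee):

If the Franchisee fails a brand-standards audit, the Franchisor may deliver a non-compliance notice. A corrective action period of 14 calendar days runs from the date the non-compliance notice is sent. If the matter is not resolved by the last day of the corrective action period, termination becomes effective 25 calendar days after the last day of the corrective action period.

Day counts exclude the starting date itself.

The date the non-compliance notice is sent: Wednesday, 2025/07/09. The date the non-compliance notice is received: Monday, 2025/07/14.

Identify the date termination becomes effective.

2025/08/17

Adding 14 calendar days to 2025/07/09 gives 2025/07/23, which is the last day of the corrective action period.
The date termination becomes effective: 25 calendar days after 2025/07/23 is 2025/08/17.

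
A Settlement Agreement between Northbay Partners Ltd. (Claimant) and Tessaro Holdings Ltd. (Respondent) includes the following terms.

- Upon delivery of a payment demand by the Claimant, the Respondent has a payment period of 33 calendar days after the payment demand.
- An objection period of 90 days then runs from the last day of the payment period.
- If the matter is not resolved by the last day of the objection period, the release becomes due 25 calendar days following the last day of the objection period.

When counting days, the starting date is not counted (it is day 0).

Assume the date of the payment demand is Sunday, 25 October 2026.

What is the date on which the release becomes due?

The last day of the payment period: 33 calendar days after 25 October 2026 is 27 November 2026.
Adding 90 calendar days to 27 November 2026 gives 25 February 2027, which is the last day of the objection period.
The date on which the release becomes due: 25 February 2027 + 25 days = 22 March 2027.

22 March 2027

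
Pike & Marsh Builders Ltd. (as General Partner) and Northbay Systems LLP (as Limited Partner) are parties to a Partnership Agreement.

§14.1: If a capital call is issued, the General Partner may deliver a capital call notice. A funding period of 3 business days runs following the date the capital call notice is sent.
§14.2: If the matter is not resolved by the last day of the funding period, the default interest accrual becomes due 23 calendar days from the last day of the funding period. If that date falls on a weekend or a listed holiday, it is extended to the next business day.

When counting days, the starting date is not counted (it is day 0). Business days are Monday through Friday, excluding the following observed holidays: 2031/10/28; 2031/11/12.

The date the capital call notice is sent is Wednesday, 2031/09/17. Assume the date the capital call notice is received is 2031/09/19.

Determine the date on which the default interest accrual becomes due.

2031/10/15

The last day of the funding period: counting 3 business days from Wednesday, 2031/09/17 (Sep 18, Sep 19, Sep 22, skipping weekends) reaches Monday, 2031/09/22.
The date on which the default interest accrual becomes due: 23 calendar days after 2031/09/22 is 2031/10/15. 2031/10/15 is a Wednesday and is not a listed holiday, so no roll-forward applies.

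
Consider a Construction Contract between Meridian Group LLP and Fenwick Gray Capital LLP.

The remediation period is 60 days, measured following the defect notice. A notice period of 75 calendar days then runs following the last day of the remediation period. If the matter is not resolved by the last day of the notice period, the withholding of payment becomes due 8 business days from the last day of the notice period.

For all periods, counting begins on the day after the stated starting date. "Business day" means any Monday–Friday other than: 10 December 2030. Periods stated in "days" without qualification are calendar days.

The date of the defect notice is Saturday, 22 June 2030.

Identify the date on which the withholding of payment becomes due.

14 November 2030

Adding 60 calendar days to 22 June 2030 gives 21 August 2030, which is the last day of the remediation period.
The last day of the notice period: 75 calendar days after 21 August 2030 is 4 November 2030.
The date on which the withholding of payment becomes due: 8 business days after Monday, 4 November 2030, skipping weekends — Nov 5, Nov 6, Nov 7, Nov 8, Nov 11, Nov 12, Nov 13, Nov 14 — lands on Thursday, 14 November 2030.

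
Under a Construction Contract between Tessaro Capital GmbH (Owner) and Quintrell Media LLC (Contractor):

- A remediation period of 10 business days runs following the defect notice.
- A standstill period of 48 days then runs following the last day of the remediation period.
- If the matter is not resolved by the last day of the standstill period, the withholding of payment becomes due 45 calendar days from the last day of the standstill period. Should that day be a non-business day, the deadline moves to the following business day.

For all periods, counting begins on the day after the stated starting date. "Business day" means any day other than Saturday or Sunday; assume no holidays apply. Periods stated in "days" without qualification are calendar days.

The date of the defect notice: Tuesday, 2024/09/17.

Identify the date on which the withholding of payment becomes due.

2025/01/02

The last day of the remediation period: counting 10 business days from Tuesday, 2024/09/17 (Sep 18, Sep 19, Sep 20, Sep 23, Sep 24, Sep 25, Sep 26, Sep 27, Sep 30, Oct 1, skipping weekends) reaches Tuesday, 2024/10/01.
The last day of the standstill period: 2024/10/01 + 48 days = 2024/11/18.
The date on which the withholding of payment becomes due: 45 calendar days after 2024/11/18 is 2025/01/02. 2025/01/02 is a Thursday, so no roll-forward applies.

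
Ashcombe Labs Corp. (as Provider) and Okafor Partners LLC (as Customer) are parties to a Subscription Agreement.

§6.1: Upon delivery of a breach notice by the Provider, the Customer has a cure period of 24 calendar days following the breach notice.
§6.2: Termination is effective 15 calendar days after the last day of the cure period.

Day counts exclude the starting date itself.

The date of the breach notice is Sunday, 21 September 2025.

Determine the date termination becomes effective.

30 October 2025

The last day of the cure period: 24 calendar days after 21 September 2025 is 15 October 2025.
The date termination becomes effective: 15 October 2025 + 15 days = 30 October 2025.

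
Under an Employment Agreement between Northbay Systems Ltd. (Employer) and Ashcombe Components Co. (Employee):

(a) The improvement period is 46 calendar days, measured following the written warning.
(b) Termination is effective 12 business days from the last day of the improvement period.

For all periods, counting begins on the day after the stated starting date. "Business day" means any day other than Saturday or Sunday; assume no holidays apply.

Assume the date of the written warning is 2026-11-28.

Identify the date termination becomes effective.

The last day of the improvement period: 2026-11-28 + 46 days = 2027-01-13.
The date termination becomes effective: counting 12 business days from Wednesday, 2027-01-13 (Jan 14, Jan 15, Jan 18, Jan 19, …, Jan 27, Jan 28, Jan 29, skipping weekends) reaches Friday, 2027-01-29.

2027-01-29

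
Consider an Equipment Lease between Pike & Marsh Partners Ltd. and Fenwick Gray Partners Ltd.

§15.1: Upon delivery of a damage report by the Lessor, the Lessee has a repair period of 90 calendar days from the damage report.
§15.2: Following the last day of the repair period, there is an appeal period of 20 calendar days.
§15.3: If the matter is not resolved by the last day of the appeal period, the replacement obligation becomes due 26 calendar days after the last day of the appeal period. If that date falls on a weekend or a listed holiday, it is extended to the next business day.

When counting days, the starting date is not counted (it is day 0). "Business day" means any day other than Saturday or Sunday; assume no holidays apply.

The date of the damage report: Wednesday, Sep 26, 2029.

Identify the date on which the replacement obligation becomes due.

Adding 90 calendar days to Sep 26, 2029 gives Dec 25, 2029, which is the last day of the repair period.
The last day of the appeal period: 20 calendar days after Dec 25, 2029 is Jan 14, 2030.
The date on which the replacement obligation becomes due: 26 calendar days after Jan 14, 2030 is Feb 9, 2030. That falls on a Saturday, so it rolls to the next business day, Monday, Feb 11, 2030.

Feb 11, 2030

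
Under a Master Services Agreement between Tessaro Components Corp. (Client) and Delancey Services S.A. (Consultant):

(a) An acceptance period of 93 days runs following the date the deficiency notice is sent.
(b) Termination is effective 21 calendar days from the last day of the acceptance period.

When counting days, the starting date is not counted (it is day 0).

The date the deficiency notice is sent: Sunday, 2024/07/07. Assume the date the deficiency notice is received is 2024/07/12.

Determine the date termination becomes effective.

2024/10/29

The last day of the acceptance period: 2024/07/07 + 93 days = 2024/10/08.
Adding 21 calendar days to 2024/10/08 gives 2024/10/29, which is the date termination becomes effective.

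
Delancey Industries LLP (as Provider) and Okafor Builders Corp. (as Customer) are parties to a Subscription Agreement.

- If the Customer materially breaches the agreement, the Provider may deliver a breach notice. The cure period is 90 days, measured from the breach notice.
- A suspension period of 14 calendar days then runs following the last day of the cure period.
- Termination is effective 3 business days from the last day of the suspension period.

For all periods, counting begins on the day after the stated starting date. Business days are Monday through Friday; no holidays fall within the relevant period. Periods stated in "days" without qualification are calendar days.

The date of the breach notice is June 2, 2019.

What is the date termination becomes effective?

September 18, 2019

The last day of the cure period: June 2, 2019 + 90 days = August 31, 2019.
Adding 14 calendar days to August 31, 2019 gives September 14, 2019, which is the last day of the suspension period.
The date termination becomes effective: counting 3 business days from Saturday, September 14, 2019 (Sep 16, Sep 17, Sep 18, skipping weekends) reaches Wednesday, September 18, 2019.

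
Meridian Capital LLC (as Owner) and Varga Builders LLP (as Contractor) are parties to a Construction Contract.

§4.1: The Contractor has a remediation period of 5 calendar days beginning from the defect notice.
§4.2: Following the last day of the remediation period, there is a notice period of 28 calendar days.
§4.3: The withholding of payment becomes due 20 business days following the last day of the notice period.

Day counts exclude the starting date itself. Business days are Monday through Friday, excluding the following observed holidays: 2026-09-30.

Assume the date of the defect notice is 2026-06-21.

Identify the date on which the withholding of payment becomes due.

2026-08-21

The last day of the remediation period: 5 calendar days after 2026-06-21 is 2026-06-26.
The last day of the notice period: 28 calendar days after 2026-06-26 is 2026-07-24.
From Friday, 2026-07-24, 20 business days (Jul 27, Jul 28, Jul 29, Jul 30, …, Aug 19, Aug 20, Aug 21, skipping weekends) brings us to Friday, 2026-08-21, which is the date on which the withholding of payment becomes due.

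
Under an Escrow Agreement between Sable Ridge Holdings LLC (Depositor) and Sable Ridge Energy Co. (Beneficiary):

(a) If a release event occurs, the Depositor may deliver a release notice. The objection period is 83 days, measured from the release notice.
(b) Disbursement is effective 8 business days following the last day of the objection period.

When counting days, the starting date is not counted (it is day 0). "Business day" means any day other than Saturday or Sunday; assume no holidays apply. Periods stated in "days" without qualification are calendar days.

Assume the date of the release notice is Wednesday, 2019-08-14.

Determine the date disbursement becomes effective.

2019-11-15

The last day of the objection period: 2019-08-14 + 83 days = 2019-11-05.
From Tuesday, 2019-11-05, 8 business days (Nov 6, Nov 7, Nov 8, Nov 11, Nov 12, Nov 13, Nov 14, Nov 15, skipping weekends) brings us to Friday, 2019-11-15, which is the date disbursement becomes effective.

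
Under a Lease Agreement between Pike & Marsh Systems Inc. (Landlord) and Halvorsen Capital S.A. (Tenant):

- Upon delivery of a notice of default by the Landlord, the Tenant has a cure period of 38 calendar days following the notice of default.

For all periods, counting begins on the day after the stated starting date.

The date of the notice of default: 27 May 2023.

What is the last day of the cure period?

The last day of the cure period: 38 calendar days after 27 May 2023 is 4 July 2023.

4 July 2023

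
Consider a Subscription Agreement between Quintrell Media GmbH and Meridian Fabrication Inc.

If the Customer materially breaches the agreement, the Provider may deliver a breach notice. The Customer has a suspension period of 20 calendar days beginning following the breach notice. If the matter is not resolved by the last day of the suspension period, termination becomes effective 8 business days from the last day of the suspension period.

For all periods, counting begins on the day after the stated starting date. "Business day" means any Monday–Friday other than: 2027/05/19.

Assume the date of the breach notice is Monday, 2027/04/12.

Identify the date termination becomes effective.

2027/05/12

Adding 20 calendar days to 2027/04/12 gives 2027/05/02, which is the last day of the suspension period.
The date termination becomes effective: counting 8 business days from Sunday, 2027/05/02 (May 3, May 4, May 5, May 6, May 7, May 10, May 11, May 12, skipping weekends) reaches Wednesday, 2027/05/12.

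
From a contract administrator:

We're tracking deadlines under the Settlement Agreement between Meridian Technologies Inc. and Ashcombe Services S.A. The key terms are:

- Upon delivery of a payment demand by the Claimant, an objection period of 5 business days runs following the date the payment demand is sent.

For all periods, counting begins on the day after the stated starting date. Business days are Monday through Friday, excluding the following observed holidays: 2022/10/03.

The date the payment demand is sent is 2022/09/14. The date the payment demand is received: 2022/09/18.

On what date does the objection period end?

The last day of the objection period: counting 5 business days from Wednesday, 2022/09/14 (Sep 15, Sep 16, Sep 19, Sep 20, Sep 21, skipping weekends) reaches Wednesday, 2022/09/21.

2022/09/21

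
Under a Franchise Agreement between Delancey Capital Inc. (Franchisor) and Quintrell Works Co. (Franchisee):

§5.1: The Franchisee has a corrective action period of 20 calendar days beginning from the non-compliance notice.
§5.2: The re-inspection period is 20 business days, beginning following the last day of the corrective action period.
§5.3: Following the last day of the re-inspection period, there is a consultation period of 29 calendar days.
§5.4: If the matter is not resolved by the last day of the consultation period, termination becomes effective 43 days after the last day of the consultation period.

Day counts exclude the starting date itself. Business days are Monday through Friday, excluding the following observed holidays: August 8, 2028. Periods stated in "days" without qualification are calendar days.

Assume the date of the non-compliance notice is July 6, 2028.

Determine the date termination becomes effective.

November 4, 2028

The last day of the corrective action period: 20 calendar days after July 6, 2028 is July 26, 2028.
From Wednesday, July 26, 2028, 20 business days (Jul 27, Jul 28, Jul 31, Aug 1, …, Aug 22, Aug 23, Aug 24, skipping weekends and the listed holiday on Aug 8) brings us to Thursday, August 24, 2028, which is the last day of the re-inspection period.
The last day of the consultation period: August 24, 2028 + 29 days = September 22, 2028.
Adding 43 calendar days to September 22, 2028 gives November 4, 2028, which is the date termination becomes effective.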